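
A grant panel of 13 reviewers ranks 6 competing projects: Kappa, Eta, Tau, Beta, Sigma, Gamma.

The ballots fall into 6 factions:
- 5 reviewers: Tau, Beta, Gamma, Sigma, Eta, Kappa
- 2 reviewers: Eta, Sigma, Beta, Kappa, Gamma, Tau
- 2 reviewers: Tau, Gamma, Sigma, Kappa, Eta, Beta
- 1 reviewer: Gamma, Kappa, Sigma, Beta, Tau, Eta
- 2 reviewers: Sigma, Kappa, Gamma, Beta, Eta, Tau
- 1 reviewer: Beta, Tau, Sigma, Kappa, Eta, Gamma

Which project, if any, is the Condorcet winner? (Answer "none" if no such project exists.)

Head-to-head results (13 reviewers):
Kappa–Eta: Eta 7–6.
Kappa vs Tau: Tau, 8–5.
Kappa vs Beta: Beta wins 8–5.
Kappa vs Sigma: Sigma wins 12–1.
Kappa vs Gamma: Gamma wins 8–5.
Eta vs Tau: Tau, 9–4.
Eta vs Beta: Beta wins 9–4.
Eta vs Sigma: Sigma, 11–2.
Eta–Gamma: Gamma 10–3.
Tau vs Beta: Tau wins 7–6.
Tau–Sigma: Tau 8–5.
Tau–Gamma: Tau 8–5.
Beta vs Sigma: Sigma wins 7–6.
Beta vs Gamma: Beta wins 8–5.
Sigma vs Gamma: Gamma wins 8–5.
Tau wins every pairwise contest, so Tau is the Condorcet winner.

Tau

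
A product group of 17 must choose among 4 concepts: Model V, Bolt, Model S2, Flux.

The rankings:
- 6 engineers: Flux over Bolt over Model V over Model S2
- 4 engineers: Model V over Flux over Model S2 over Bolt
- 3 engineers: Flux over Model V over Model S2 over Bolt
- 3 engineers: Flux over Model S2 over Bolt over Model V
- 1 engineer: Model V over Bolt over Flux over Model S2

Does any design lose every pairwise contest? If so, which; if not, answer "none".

Pairwise majorities:
Model V vs Bolt: Bolt wins 9–8.
Model V vs Model S2: Model V preferred on 6+4+3+1 = 14 ballots; Model V wins 14–3.
Model V vs Flux: Flux, 12–5.
Bolt vs Model S2: Model S2, 10–7.
Bolt vs Flux: Bolt is ranked higher on 1 ballot, Flux on 16. Flux wins 16–1.
Model S2–Flux: Flux 17–0.
No design is winless: Model V beats Model S2; Bolt beats Model V; Model S2 beats Bolt; Flux beats Model V. There is no Condorcet loser.

none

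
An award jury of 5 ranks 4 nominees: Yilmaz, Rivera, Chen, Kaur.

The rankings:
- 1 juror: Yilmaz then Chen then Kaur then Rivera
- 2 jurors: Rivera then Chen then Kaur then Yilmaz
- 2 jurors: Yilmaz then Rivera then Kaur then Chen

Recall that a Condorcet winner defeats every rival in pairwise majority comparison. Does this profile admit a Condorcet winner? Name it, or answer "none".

Yilmaz

Pairwise majorities:
Yilmaz vs Rivera: Yilmaz wins 3–2.
Yilmaz vs Chen: Yilmaz is ranked higher on 1+2 = 3 ballots, Chen on 2. Yilmaz wins 3–2.
Yilmaz vs Kaur: Yilmaz, 3–2.
Rivera vs Chen: 4 to 1, Rivera.
Rivera vs Kaur: Rivera, 4–1.
Chen–Kaur: Chen 3–2.
Yilmaz beats each of Rivera, Chen, Kaur — Yilmaz is the Condorcet winner.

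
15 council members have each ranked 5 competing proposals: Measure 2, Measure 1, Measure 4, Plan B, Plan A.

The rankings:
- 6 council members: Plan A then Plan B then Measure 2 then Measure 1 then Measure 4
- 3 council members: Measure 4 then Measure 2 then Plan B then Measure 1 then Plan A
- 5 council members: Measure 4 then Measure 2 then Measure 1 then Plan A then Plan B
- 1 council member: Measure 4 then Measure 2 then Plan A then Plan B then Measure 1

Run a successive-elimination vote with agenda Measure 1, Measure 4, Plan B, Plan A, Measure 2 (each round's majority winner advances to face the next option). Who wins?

Round 1: Measure 1 vs Measure 4 — 6–9, Measure 4 advances.
Round 2: Measure 4 vs Plan B — 9–6, Measure 4 advances.
Round 3: Measure 4 vs Plan A — 9–6, Measure 4 advances.
Round 4: Measure 4 vs Measure 2 — 9–6, Measure 4 advances.
Measure 4 survives the agenda.

Measure 4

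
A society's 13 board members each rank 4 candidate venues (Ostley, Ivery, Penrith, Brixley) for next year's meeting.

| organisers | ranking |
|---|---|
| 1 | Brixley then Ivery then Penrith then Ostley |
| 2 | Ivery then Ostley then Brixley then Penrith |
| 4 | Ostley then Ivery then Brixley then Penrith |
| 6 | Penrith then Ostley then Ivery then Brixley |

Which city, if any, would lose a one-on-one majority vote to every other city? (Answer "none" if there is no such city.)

Pairwise majorities:
Ostley vs Ivery: Ostley wins 10–3.
Ostley–Penrith: Penrith 7–6.
Ostley–Brixley: Ostley 12–1.
Ivery vs Penrith: Ivery wins 7–6.
Ivery vs Brixley: Ivery, 12–1.
Penrith vs Brixley: 6 for Penrith, 7 for Brixley — Brixley by 7–6.
Each city has at least one pairwise win (Ostley beats Ivery; Ivery beats Penrith; Penrith beats Ostley; Brixley beats Penrith) — no Condorcet loser.

none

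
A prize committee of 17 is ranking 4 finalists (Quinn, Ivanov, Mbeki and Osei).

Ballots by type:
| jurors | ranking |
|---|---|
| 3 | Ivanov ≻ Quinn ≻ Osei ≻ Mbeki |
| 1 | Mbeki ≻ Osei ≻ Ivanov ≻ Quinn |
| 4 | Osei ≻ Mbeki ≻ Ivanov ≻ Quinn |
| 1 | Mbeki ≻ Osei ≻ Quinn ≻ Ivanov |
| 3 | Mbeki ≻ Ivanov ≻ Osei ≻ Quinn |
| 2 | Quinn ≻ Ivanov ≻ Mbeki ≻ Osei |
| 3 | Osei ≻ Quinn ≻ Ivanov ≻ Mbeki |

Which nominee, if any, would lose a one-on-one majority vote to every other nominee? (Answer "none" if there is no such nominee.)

Quinn

Head-to-head results (17 jurors):
Quinn vs Ivanov: Ivanov, 11–6.
Quinn vs Mbeki: 8 to 9, Mbeki.
Quinn–Osei: Osei 12–5.
Ivanov vs Mbeki: Ivanov is ranked higher on 3+2+3 = 8 ballots, Mbeki on 9. Mbeki wins 9–8.
Ivanov vs Osei: 8 to 9, Osei.
Mbeki vs Osei: Osei wins 10–7.
Quinn is beaten in every head-to-head and is the Condorcet loser.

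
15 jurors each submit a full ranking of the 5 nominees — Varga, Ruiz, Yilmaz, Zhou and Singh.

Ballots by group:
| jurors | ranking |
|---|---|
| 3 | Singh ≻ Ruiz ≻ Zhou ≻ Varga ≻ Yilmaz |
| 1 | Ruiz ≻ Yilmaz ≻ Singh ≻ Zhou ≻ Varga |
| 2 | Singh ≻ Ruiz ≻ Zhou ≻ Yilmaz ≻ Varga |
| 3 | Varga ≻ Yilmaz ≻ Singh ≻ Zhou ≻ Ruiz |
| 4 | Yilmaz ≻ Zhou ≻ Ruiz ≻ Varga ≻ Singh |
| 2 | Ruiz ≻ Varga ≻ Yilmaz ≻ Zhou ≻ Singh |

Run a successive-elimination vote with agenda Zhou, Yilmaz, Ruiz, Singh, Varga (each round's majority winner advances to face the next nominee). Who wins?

Round 1: Zhou vs Yilmaz — 5–10, Yilmaz advances.
Round 2: Yilmaz vs Ruiz — 7–8, Ruiz advances.
Round 3: Ruiz vs Singh — 7–8, Singh advances.
Round 4: Singh vs Varga — 6–9, Varga advances.
Varga survives the agenda.

Varga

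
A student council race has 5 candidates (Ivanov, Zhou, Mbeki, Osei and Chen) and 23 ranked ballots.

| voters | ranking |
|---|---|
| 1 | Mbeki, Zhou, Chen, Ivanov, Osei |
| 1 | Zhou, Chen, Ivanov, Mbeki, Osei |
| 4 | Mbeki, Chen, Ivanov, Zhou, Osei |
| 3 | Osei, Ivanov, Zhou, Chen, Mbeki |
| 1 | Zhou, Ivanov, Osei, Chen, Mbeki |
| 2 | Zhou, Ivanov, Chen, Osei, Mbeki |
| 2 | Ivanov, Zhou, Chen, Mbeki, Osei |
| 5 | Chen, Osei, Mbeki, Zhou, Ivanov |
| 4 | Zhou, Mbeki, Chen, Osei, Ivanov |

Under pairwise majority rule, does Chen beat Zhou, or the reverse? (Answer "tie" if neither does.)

Ballots ranking Chen above Zhou: 4 + 5 = 9.
Ballots ranking Zhou above Chen: 23 − 9 = 14.
Zhou wins the head-to-head 14–9.

Zhou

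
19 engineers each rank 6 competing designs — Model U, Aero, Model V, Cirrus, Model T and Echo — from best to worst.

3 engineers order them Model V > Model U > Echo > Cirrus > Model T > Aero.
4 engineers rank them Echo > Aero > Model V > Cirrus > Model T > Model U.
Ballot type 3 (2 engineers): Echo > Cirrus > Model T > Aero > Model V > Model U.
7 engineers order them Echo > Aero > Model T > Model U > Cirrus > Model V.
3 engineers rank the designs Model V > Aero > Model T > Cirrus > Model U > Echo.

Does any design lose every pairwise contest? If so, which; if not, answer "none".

Cirrus

Head-to-head results (19 engineers):
Model U vs Aero: Model U is ranked higher on 3 ballots, Aero on 16. Aero wins 16–3.
Model U–Model V: Model V 12–7.
Model U–Cirrus: Model U 10–9.
Model U vs Model T: Model U is ranked higher on 3 ballots, Model T on 16. Model T wins 16–3.
Model U–Echo: Echo 13–6.
Aero vs Model V: 4+2+7 = 13 for Aero, 6 for Model V — Aero by 13–6.
Aero vs Cirrus: Aero, 14–5.
Aero vs Model T: Aero, 14–5.
Aero vs Echo: 3 to 16, Echo.
Model V vs Cirrus: Model V, 10–9.
Model V vs Model T: Model V is ranked higher on 3+4+3 = 10 ballots, Model T on 9. Model V wins 10–9.
Model V vs Echo: Echo wins 13–6.
Cirrus vs Model T: Cirrus is ranked higher on 3+4+2 = 9 ballots, Model T on 10. Model T wins 10–9.
Cirrus vs Echo: Echo wins 16–3.
Model T vs Echo: Echo wins 16–3.
Only Cirrus has no wins; Cirrus is the Condorcet loser.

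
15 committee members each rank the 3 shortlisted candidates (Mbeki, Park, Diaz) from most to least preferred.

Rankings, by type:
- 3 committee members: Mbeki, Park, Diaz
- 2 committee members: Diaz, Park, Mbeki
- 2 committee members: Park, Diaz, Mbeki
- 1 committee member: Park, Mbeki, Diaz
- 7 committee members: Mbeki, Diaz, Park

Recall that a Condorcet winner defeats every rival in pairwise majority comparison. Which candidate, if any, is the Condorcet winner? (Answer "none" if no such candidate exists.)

Mbeki

Pairwise majorities:
Mbeki–Park: Mbeki 10–5.
Mbeki vs Diaz: Mbeki, 11–4.
Park vs Diaz: Park preferred on 3+2+1 = 6 ballots; Diaz wins 9–6.
Mbeki beats each of Park, Diaz — Mbeki is the Condorcet winner.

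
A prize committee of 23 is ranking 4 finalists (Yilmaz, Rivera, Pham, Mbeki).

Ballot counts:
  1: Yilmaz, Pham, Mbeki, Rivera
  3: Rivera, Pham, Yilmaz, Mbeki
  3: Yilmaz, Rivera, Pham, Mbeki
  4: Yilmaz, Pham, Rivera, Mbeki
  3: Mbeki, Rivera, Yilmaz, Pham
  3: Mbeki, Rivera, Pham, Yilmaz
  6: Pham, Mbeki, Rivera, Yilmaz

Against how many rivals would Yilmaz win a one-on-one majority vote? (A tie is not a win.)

0

Yilmaz against each rival (23 jurors):
Yilmaz vs Rivera: Rivera, 15–8.
Yilmaz vs Pham: Pham, 12–11.
Yilmaz vs Mbeki: Mbeki wins 12–11.
Yilmaz beats no one; loses to Rivera, Pham, Mbeki — 0 pairwise wins.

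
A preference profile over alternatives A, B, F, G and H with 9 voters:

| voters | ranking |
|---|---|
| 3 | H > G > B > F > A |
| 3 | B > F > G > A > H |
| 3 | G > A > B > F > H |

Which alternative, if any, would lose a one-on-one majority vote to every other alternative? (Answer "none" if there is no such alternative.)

Head-to-head results (9 voters):
A vs B: A is ranked higher on 3 ballots, B on 6. B wins 6–3.
A vs F: F, 6–3.
A vs G: 0 for A, 9 for G — G by 9–0.
A vs H: A is ranked higher on 3+3 = 6 ballots, H on 3. A wins 6–3.
B vs F: 9 to 0, B.
B vs G: 3 for B, 6 for G — G by 6–3.
B vs H: B, 6–3.
F vs G: 3 for F, 6 for G — G by 6–3.
F–H: F 6–3.
G vs H: 3+3 = 6 for G, 3 for H — G by 6–3.
H is beaten in every head-to-head and is the Condorcet loser.

H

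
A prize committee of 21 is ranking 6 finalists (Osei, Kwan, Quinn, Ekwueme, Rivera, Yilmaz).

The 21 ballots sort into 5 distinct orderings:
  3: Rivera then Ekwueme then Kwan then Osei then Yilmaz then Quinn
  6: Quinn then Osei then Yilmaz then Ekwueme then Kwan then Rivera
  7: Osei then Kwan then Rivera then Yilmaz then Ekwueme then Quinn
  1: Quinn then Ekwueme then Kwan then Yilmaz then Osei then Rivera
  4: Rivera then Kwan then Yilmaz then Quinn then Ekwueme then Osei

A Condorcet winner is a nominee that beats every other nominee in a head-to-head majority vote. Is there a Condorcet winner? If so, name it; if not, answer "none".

Check each pair by majority over 21 ballots:
Osei vs Kwan: Osei, 13–8.
Osei–Quinn: Quinn 11–10.
Osei–Ekwueme: Osei 13–8.
Osei vs Rivera: Osei wins 14–7.
Osei vs Yilmaz: Osei wins 16–5.
Kwan vs Quinn: Kwan, 14–7.
Kwan–Ekwueme: Kwan 11–10.
Kwan vs Rivera: Kwan wins 14–7.
Kwan–Yilmaz: Kwan 15–6.
Quinn vs Ekwueme: 6+1+4 = 11 for Quinn, 10 for Ekwueme — Quinn by 11–10.
Quinn–Rivera: Rivera 14–7.
Quinn vs Yilmaz: 6+1 = 7 for Quinn, 14 for Yilmaz — Yilmaz by 14–7.
Ekwueme vs Rivera: Rivera wins 14–7.
Ekwueme vs Yilmaz: Yilmaz wins 17–4.
Rivera vs Yilmaz: Rivera preferred on 3+7+4 = 14 ballots; Rivera wins 14–7.
Each nominee drops at least one matchup (Osei loses to Quinn; Kwan loses to Osei; Quinn loses to Kwan; Ekwueme loses to Osei; Rivera loses to Osei; Yilmaz loses to Osei); the cycle Osei > Kwan > Quinn > Osei rules out a Condorcet winner.

none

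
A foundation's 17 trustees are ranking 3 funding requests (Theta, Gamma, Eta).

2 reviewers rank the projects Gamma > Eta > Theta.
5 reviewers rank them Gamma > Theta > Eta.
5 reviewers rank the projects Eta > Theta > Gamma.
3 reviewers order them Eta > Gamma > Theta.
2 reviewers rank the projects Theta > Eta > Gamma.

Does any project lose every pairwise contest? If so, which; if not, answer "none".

Head-to-head results (17 reviewers):
Theta vs Gamma: Gamma wins 10–7.
Theta vs Eta: 7 to 10, Eta.
Gamma vs Eta: Gamma preferred on 2+5 = 7 ballots; Eta wins 10–7.
Theta loses to every other project — it is the Condorcet loser.

Theta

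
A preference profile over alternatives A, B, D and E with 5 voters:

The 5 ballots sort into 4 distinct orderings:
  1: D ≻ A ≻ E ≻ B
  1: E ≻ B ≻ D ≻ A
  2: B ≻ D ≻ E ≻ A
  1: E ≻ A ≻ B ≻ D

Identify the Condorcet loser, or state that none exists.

A

Pairwise majorities:
A vs B: B, 3–2.
A vs D: A preferred on 1 ballot; D wins 4–1.
A vs E: 1 for A, 4 for E — E by 4–1.
B vs D: B wins 4–1.
B vs E: B is ranked higher on 2 ballots, E on 3. E wins 3–2.
D vs E: D, 3–2.
A loses to every other alternative — it is the Condorcet loser.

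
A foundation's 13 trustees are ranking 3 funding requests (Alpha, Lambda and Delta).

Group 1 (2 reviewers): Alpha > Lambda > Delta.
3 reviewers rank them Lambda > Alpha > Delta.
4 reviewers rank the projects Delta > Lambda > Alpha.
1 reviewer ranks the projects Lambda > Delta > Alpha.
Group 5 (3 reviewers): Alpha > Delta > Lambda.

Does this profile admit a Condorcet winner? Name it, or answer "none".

none

Head-to-head results (13 reviewers):
Alpha vs Lambda: Lambda wins 8–5.
Alpha–Delta: Alpha 8–5.
Lambda–Delta: Delta 7–6.
No project is unbeaten: Alpha loses to Lambda; Lambda loses to Delta; Delta loses to Alpha. In particular Alpha → Delta → Lambda → Alpha is a majority cycle — no Condorcet winner exists.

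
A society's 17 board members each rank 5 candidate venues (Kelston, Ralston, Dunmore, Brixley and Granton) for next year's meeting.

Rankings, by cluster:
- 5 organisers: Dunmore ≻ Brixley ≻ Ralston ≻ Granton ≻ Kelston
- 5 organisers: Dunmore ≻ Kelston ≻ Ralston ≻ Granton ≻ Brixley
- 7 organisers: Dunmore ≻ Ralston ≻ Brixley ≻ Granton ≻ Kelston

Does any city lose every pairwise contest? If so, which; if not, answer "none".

Kelston

Pairwise majorities:
Kelston vs Ralston: Kelston is ranked higher on 5 ballots, Ralston on 12. Ralston wins 12–5.
Kelston vs Dunmore: 0 for Kelston, 17 for Dunmore — Dunmore by 17–0.
Kelston vs Brixley: Brixley wins 12–5.
Kelston vs Granton: Granton wins 12–5.
Ralston vs Dunmore: Dunmore wins 17–0.
Ralston vs Brixley: Ralston, 12–5.
Ralston vs Granton: 5+5+7 = 17 for Ralston, 0 for Granton — Ralston by 17–0.
Dunmore vs Brixley: Dunmore, 17–0.
Dunmore vs Granton: Dunmore wins 17–0.
Brixley vs Granton: Brixley wins 12–5.
Kelston is beaten in every head-to-head and is the Condorcet loser.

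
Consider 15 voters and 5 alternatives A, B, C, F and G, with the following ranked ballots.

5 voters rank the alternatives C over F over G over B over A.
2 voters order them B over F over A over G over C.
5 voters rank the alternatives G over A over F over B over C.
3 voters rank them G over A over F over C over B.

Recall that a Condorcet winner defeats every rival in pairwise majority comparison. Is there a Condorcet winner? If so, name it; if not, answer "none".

G

Head-to-head results (15 voters):
A vs B: 5+3 = 8 for A, 7 for B — A by 8–7.
A vs C: A preferred on 2+5+3 = 10 ballots; A wins 10–5.
A vs F: A preferred on 5+3 = 8 ballots; A wins 8–7.
A vs G: 2 for A, 13 for G — G by 13–2.
B vs C: B is ranked higher on 2+5 = 7 ballots, C on 8. C wins 8–7.
B vs F: 2 to 13, F.
B vs G: 2 to 13, G.
C vs F: 5 to 10, F.
C vs G: C preferred on 5 ballots; G wins 10–5.
F vs G: 7 to 8, G.
G wins every pairwise contest, so G is the Condorcet winner.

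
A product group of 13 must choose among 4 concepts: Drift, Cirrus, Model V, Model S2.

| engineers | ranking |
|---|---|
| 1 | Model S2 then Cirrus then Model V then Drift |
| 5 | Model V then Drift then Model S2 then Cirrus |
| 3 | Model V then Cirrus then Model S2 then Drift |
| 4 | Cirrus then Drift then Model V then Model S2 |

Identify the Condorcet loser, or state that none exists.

Head-to-head results (13 engineers):
Drift vs Cirrus: Cirrus, 8–5.
Drift vs Model V: Model V wins 9–4.
Drift vs Model S2: Drift, 9–4.
Cirrus vs Model V: Cirrus preferred on 1+4 = 5 ballots; Model V wins 8–5.
Cirrus vs Model S2: 3+4 = 7 for Cirrus, 6 for Model S2 — Cirrus by 7–6.
Model V–Model S2: Model V 12–1.
Model S2 loses to every other design — it is the Condorcet loser.

Model S2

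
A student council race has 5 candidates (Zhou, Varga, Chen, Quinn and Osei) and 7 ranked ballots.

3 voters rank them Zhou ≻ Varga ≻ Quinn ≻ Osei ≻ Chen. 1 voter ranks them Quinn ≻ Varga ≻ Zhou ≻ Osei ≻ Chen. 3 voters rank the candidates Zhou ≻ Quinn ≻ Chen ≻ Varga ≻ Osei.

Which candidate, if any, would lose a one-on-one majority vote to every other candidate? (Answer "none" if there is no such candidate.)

Pairwise majorities:
Zhou vs Varga: 6 to 1, Zhou.
Zhou vs Chen: 7 to 0, Zhou.
Zhou vs Quinn: Zhou is ranked higher on 3+3 = 6 ballots, Quinn on 1. Zhou wins 6–1.
Zhou vs Osei: Zhou wins 7–0.
Varga vs Chen: Varga, 4–3.
Varga–Quinn: Quinn 4–3.
Varga vs Osei: Varga is ranked higher on 3+1+3 = 7 ballots, Osei on 0. Varga wins 7–0.
Chen vs Quinn: Chen is ranked higher on 0 ballots, Quinn on 7. Quinn wins 7–0.
Chen vs Osei: Osei wins 4–3.
Quinn vs Osei: 7 to 0, Quinn.
Chen loses to every other candidate — it is the Condorcet loser.

Chen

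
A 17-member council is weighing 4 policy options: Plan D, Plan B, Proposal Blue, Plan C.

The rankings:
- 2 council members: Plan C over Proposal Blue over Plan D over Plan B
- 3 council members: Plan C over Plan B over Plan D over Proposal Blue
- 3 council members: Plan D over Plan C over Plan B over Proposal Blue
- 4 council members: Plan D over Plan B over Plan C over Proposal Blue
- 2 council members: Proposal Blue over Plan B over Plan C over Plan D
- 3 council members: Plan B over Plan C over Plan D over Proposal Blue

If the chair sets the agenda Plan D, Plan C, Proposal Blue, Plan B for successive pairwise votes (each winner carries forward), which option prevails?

Plan B

Round 1: Plan D vs Plan C — 7–10, Plan C advances.
Round 2: Plan C vs Proposal Blue — 15–2, Plan C advances.
Round 3: Plan C vs Plan B — 8–9, Plan B advances.
Plan B survives the agenda.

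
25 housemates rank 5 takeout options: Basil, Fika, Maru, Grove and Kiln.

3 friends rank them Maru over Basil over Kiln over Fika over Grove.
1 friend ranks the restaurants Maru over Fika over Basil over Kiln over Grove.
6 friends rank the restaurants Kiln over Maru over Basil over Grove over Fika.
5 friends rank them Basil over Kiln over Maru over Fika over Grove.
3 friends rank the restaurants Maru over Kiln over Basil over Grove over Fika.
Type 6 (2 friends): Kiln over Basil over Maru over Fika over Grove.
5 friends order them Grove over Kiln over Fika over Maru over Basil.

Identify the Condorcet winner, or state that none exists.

Kiln

Head-to-head results (25 friends):
Basil–Fika: Basil 19–6.
Basil vs Maru: Basil is ranked higher on 5+2 = 7 ballots, Maru on 18. Maru wins 18–7.
Basil vs Grove: 3+1+6+5+3+2 = 20 for Basil, 5 for Grove — Basil by 20–5.
Basil vs Kiln: 9 to 16, Kiln.
Fika vs Maru: Maru wins 20–5.
Fika vs Grove: Grove, 14–11.
Fika vs Kiln: Kiln, 24–1.
Maru–Grove: Maru 20–5.
Maru vs Kiln: Maru is ranked higher on 3+1+3 = 7 ballots, Kiln on 18. Kiln wins 18–7.
Grove vs Kiln: Kiln, 20–5.
Kiln beats each of Basil, Fika, Maru, Grove — Kiln is the Condorcet winner.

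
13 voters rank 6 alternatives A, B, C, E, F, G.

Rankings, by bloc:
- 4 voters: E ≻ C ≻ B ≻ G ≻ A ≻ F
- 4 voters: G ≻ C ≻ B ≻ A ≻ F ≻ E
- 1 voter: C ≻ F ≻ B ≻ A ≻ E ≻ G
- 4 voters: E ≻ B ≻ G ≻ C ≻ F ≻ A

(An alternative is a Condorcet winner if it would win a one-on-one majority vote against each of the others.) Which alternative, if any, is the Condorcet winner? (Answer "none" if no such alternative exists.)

E

Head-to-head results (13 voters):
A–B: B 13–0.
A vs C: A preferred on 0 ballots; C wins 13–0.
A vs E: 5 to 8, E.
A vs F: 4+4 = 8 for A, 5 for F — A by 8–5.
A vs G: G, 12–1.
B–C: C 9–4.
B vs E: 5 to 8, E.
B–F: B 12–1.
B vs G: B preferred on 4+1+4 = 9 ballots; B wins 9–4.
C vs E: C is ranked higher on 4+1 = 5 ballots, E on 8. E wins 8–5.
C vs F: C wins 13–0.
C vs G: C preferred on 4+1 = 5 ballots; G wins 8–5.
E vs F: 8 to 5, E.
E vs G: E preferred on 4+1+4 = 9 ballots; E wins 9–4.
F–G: G 12–1.
E beats each of A, B, C, F, G — E is the Condorcet winner.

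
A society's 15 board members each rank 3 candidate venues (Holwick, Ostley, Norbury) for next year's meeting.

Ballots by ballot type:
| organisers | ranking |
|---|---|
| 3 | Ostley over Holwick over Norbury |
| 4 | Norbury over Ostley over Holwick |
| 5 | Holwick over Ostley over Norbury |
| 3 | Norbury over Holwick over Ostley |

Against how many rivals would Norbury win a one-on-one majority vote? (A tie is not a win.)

0

Norbury against each rival (15 organisers):
Norbury vs Holwick: Holwick, 8–7.
Norbury vs Ostley: 7 to 8, Ostley.
Norbury beats no one; loses to Holwick, Ostley — 0 pairwise wins.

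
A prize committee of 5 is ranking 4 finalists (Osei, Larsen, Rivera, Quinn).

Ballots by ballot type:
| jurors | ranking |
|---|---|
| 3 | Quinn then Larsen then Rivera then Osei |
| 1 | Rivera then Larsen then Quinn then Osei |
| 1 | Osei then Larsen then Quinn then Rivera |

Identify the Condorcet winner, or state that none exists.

Quinn

Check each pair by majority over 5 ballots:
Osei vs Larsen: 1 to 4, Larsen.
Osei vs Rivera: 1 to 4, Rivera.
Osei vs Quinn: Quinn, 4–1.
Larsen vs Rivera: Larsen wins 4–1.
Larsen vs Quinn: 1+1 = 2 for Larsen, 3 for Quinn — Quinn by 3–2.
Rivera vs Quinn: Quinn, 4–1.
Quinn beats each of Osei, Larsen, Rivera — Quinn is the Condorcet winner.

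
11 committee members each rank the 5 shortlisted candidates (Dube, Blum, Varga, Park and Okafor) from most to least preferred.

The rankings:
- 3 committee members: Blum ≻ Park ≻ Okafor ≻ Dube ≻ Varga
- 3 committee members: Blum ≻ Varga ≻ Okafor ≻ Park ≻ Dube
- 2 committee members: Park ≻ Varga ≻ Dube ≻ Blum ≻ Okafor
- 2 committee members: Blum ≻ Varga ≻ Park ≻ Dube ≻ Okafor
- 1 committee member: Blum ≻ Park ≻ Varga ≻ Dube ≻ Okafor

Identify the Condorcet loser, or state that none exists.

Pairwise majorities:
Dube–Blum: Blum 9–2.
Dube vs Varga: 3 for Dube, 8 for Varga — Varga by 8–3.
Dube vs Park: Dube preferred on 0 ballots; Park wins 11–0.
Dube vs Okafor: Dube is ranked higher on 2+2+1 = 5 ballots, Okafor on 6. Okafor wins 6–5.
Blum vs Varga: 3+3+2+1 = 9 for Blum, 2 for Varga — Blum by 9–2.
Blum vs Park: Blum preferred on 3+3+2+1 = 9 ballots; Blum wins 9–2.
Blum vs Okafor: Blum preferred on 3+3+2+2+1 = 11 ballots; Blum wins 11–0.
Varga vs Park: Varga is ranked higher on 3+2 = 5 ballots, Park on 6. Park wins 6–5.
Varga vs Okafor: 8 to 3, Varga.
Park–Okafor: Park 8–3.
Dube loses to every other candidate — it is the Condorcet loser.

Dube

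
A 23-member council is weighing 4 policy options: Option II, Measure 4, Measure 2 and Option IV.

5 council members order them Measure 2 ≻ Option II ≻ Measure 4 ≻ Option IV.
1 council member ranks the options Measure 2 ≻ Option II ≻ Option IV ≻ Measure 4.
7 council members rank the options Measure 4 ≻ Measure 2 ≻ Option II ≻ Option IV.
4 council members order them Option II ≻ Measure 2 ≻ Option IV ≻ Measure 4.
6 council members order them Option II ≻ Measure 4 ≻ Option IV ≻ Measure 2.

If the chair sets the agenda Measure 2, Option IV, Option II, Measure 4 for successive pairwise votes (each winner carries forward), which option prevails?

Measure 4

Round 1: Measure 2 vs Option IV — 17–6, Measure 2 advances.
Round 2: Measure 2 vs Option II — 13–10, Measure 2 advances.
Round 3: Measure 2 vs Measure 4 — 10–13, Measure 4 advances.
The agenda winner is Measure 4.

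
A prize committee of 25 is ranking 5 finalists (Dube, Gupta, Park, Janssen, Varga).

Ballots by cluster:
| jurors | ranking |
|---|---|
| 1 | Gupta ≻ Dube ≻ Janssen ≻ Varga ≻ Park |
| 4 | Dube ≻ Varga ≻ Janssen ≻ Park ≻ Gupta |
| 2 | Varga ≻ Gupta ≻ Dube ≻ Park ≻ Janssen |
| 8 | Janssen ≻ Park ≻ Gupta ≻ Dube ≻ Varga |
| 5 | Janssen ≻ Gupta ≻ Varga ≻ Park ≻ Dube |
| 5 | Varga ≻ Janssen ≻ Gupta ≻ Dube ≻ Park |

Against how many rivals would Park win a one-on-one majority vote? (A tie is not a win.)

1

Park against each rival (25 jurors):
Park vs Dube: Park is ranked higher on 8+5 = 13 ballots, Dube on 12. Park wins 13–12.
Park vs Gupta: Park preferred on 4+8 = 12 ballots; Gupta wins 13–12.
Park vs Janssen: Janssen, 23–2.
Park vs Varga: 8 for Park, 17 for Varga — Varga by 17–8.
Park beats Dube; loses to Gupta, Janssen, Varga — 1 pairwise win.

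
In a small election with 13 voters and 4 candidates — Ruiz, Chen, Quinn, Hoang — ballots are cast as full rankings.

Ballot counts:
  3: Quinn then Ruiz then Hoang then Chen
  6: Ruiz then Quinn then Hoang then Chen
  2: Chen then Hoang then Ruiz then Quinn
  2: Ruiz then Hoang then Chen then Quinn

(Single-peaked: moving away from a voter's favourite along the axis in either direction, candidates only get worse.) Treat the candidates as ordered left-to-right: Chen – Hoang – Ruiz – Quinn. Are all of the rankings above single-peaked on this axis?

yes

Axis positions: Chen=1, Hoang=2, Ruiz=3, Quinn=4.
Cluster 1 (peak Quinn at position 4): ranking walks positions 4-3-2-1, expanding outward from the peak — single-peaked.
Cluster 2 (peak Ruiz at position 3): ranking walks positions 3-4-2-1, expanding outward from the peak — single-peaked.
Cluster 3 (peak Chen at position 1): ranking walks positions 1-2-3-4, expanding outward from the peak — single-peaked.
Cluster 4 (peak Ruiz at position 3): ranking walks positions 3-2-1-4, expanding outward from the peak — single-peaked.
Every ranking is single-peaked on this axis.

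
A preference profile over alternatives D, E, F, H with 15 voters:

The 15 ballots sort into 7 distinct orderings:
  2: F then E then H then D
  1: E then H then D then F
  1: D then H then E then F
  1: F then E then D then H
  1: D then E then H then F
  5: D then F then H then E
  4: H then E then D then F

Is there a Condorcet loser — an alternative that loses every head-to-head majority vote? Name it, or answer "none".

Pairwise majorities:
D vs E: D is ranked higher on 1+1+5 = 7 ballots, E on 8. E wins 8–7.
D vs F: D, 12–3.
D vs H: D is ranked higher on 1+1+1+5 = 8 ballots, H on 7. D wins 8–7.
E vs F: F wins 8–7.
E–H: H 10–5.
F vs H: F is ranked higher on 2+1+5 = 8 ballots, H on 7. F wins 8–7.
Every alternative wins at least one matchup (D beats F; E beats D; F beats E; H beats E), so there is no Condorcet loser.

none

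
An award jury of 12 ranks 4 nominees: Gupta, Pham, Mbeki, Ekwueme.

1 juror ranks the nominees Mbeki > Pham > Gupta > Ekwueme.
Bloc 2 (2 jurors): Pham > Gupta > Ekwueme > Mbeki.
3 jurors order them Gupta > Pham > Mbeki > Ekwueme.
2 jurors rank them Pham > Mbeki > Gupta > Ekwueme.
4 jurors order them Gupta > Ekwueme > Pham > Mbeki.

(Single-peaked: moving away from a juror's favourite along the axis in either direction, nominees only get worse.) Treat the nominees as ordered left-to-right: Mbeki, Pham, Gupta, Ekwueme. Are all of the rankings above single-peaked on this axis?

Axis positions: Mbeki=1, Pham=2, Gupta=3, Ekwueme=4.
Bloc 1 (peak Mbeki at position 1): ranking walks positions 1-2-3-4, expanding outward from the peak — single-peaked.
Bloc 2 (peak Pham at position 2): ranking walks positions 2-3-4-1, expanding outward from the peak — single-peaked.
Bloc 3 (peak Gupta at position 3): ranking walks positions 3-2-1-4, expanding outward from the peak — single-peaked.
Bloc 4 (peak Pham at position 2): ranking walks positions 2-1-3-4, expanding outward from the peak — single-peaked.
Bloc 5 (peak Gupta at position 3): ranking walks positions 3-4-2-1, expanding outward from the peak — single-peaked.
Every ranking is single-peaked on this axis.

yes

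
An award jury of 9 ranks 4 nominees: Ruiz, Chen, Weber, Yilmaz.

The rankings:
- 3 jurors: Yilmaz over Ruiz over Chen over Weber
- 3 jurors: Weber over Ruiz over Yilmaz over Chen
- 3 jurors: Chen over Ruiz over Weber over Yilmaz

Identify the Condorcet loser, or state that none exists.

Head-to-head results (9 jurors):
Ruiz vs Chen: Ruiz is ranked higher on 3+3 = 6 ballots, Chen on 3. Ruiz wins 6–3.
Ruiz–Weber: Ruiz 6–3.
Ruiz vs Yilmaz: 6 to 3, Ruiz.
Chen–Weber: Chen 6–3.
Chen vs Yilmaz: Chen preferred on 3 ballots; Yilmaz wins 6–3.
Weber vs Yilmaz: 6 to 3, Weber.
Each nominee has at least one pairwise win (Ruiz beats Chen; Chen beats Weber; Weber beats Yilmaz; Yilmaz beats Chen) — no Condorcet loser.

none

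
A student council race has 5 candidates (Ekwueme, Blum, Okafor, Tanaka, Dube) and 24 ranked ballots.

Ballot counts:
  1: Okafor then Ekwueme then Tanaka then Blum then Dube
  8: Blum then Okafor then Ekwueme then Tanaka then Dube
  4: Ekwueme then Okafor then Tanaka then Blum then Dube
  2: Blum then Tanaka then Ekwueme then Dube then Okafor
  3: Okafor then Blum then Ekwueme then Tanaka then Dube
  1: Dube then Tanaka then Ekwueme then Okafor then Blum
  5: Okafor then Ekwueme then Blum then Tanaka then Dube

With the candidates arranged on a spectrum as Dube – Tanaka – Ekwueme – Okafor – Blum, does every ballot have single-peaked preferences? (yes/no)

Axis positions: Dube=1, Tanaka=2, Ekwueme=3, Okafor=4, Blum=5.
Cluster 1 (peak Okafor at position 4): ranking walks positions 4-3-2-5-1, expanding outward from the peak — single-peaked.
Cluster 2 (peak Blum at position 5): ranking walks positions 5-4-3-2-1, expanding outward from the peak — single-peaked.
Cluster 3 (peak Ekwueme at position 3): ranking walks positions 3-4-2-5-1, expanding outward from the peak — single-peaked.
Cluster 4: ranking walks positions 5-2-3-1-4; Tanaka is ranked above Okafor even though Okafor lies between Tanaka and the peak Blum on the axis — preferences dip and rise again. Not single-peaked.
Cluster 5 (peak Okafor at position 4): ranking walks positions 4-5-3-2-1, expanding outward from the peak — single-peaked.
Cluster 6 (peak Dube at position 1): ranking walks positions 1-2-3-4-5, expanding outward from the peak — single-peaked.
Cluster 7 (peak Okafor at position 4): ranking walks positions 4-3-5-2-1, expanding outward from the peak — single-peaked.
Cluster 4 violates single-peakedness, so the profile is not single-peaked on this axis.

no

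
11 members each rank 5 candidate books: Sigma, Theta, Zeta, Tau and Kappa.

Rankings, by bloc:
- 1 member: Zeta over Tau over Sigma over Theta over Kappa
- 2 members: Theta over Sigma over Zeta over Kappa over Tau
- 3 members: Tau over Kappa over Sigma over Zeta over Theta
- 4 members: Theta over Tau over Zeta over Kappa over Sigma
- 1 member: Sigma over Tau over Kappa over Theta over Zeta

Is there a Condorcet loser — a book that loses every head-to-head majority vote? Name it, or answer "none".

none

Head-to-head results (11 members):
Sigma vs Theta: Theta, 6–5.
Sigma vs Zeta: Sigma preferred on 2+3+1 = 6 ballots; Sigma wins 6–5.
Sigma vs Tau: 3 to 8, Tau.
Sigma vs Kappa: 4 to 7, Kappa.
Theta vs Zeta: 2+4+1 = 7 for Theta, 4 for Zeta — Theta by 7–4.
Theta vs Tau: Theta wins 6–5.
Theta vs Kappa: Theta wins 7–4.
Zeta vs Tau: Tau wins 8–3.
Zeta–Kappa: Zeta 7–4.
Tau vs Kappa: Tau, 9–2.
Every book wins at least one matchup (Sigma beats Zeta; Theta beats Sigma; Zeta beats Kappa; Tau beats Sigma; Kappa beats Sigma), so there is no Condorcet loser.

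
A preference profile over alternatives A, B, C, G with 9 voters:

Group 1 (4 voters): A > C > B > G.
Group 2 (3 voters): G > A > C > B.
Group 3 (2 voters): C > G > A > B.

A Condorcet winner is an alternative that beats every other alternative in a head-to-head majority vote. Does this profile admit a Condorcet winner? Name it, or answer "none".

Head-to-head results (9 voters):
A vs B: A, 9–0.
A vs C: A preferred on 4+3 = 7 ballots; A wins 7–2.
A vs G: A preferred on 4 ballots; G wins 5–4.
B vs C: 0 for B, 9 for C — C by 9–0.
B–G: G 5–4.
C vs G: 4+2 = 6 for C, 3 for G — C by 6–3.
Each alternative drops at least one matchup (A loses to G; B loses to A; C loses to A; G loses to C); the cycle A beats C beats G beats A rules out a Condorcet winner.

none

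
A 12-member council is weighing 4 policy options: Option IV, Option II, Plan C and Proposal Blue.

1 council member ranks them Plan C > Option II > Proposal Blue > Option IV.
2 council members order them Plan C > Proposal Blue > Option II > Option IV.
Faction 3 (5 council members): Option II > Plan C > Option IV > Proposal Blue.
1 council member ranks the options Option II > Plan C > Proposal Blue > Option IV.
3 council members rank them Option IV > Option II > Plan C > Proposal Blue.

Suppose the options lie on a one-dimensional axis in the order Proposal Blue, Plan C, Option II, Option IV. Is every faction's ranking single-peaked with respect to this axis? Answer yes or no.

yes

Axis positions: Proposal Blue=1, Plan C=2, Option II=3, Option IV=4.
Faction 1 (peak Plan C at position 2): ranking walks positions 2-3-1-4, expanding outward from the peak — single-peaked.
Faction 2 (peak Plan C at position 2): ranking walks positions 2-1-3-4, expanding outward from the peak — single-peaked.
Faction 3 (peak Option II at position 3): ranking walks positions 3-2-4-1, expanding outward from the peak — single-peaked.
Faction 4 (peak Option II at position 3): ranking walks positions 3-2-1-4, expanding outward from the peak — single-peaked.
Faction 5 (peak Option IV at position 4): ranking walks positions 4-3-2-1, expanding outward from the peak — single-peaked.
Every ranking is single-peaked on this axis.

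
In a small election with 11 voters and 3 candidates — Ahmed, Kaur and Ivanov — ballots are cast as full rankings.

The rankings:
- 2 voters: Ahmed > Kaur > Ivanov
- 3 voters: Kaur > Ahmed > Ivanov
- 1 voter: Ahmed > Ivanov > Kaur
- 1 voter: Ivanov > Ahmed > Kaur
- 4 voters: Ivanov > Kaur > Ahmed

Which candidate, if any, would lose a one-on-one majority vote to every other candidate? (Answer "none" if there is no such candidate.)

Pairwise majorities:
Ahmed vs Kaur: 2+1+1 = 4 for Ahmed, 7 for Kaur — Kaur by 7–4.
Ahmed vs Ivanov: 2+3+1 = 6 for Ahmed, 5 for Ivanov — Ahmed by 6–5.
Kaur vs Ivanov: Kaur is ranked higher on 2+3 = 5 ballots, Ivanov on 6. Ivanov wins 6–5.
No candidate is winless: Ahmed beats Ivanov; Kaur beats Ahmed; Ivanov beats Kaur. There is no Condorcet loser.

none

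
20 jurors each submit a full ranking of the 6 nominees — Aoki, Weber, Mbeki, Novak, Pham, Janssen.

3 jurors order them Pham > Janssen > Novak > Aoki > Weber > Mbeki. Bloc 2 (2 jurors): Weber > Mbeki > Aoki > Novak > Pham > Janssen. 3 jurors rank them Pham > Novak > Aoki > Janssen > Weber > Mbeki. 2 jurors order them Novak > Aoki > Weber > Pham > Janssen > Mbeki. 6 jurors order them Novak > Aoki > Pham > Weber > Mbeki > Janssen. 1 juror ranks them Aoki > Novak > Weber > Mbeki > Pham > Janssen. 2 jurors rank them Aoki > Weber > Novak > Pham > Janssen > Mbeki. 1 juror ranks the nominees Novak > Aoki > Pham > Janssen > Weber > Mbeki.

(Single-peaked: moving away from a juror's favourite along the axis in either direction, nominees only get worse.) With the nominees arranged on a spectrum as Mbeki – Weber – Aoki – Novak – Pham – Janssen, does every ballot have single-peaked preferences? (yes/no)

Axis positions: Mbeki=1, Weber=2, Aoki=3, Novak=4, Pham=5, Janssen=6.
Bloc 1 (peak Pham at position 5): ranking walks positions 5-6-4-3-2-1, expanding outward from the peak — single-peaked.
Bloc 2 (peak Weber at position 2): ranking walks positions 2-1-3-4-5-6, expanding outward from the peak — single-peaked.
Bloc 3 (peak Pham at position 5): ranking walks positions 5-4-3-6-2-1, expanding outward from the peak — single-peaked.
Bloc 4 (peak Novak at position 4): ranking walks positions 4-3-2-5-6-1, expanding outward from the peak — single-peaked.
Bloc 5 (peak Novak at position 4): ranking walks positions 4-3-5-2-1-6, expanding outward from the peak — single-peaked.
Bloc 6 (peak Aoki at position 3): ranking walks positions 3-4-2-1-5-6, expanding outward from the peak — single-peaked.
Bloc 7 (peak Aoki at position 3): ranking walks positions 3-2-4-5-6-1, expanding outward from the peak — single-peaked.
Bloc 8 (peak Novak at position 4): ranking walks positions 4-3-5-6-2-1, expanding outward from the peak — single-peaked.
Every ranking is single-peaked on this axis.

yes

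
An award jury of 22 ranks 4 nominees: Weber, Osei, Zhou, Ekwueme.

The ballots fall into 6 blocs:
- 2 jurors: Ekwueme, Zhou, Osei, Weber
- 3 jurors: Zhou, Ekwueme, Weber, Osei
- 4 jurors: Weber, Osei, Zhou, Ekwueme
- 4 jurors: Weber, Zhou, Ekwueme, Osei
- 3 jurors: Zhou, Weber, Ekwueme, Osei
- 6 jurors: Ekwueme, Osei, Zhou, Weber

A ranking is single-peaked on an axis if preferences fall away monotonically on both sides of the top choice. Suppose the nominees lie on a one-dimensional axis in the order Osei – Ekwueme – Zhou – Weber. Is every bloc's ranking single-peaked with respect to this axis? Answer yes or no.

Axis positions: Osei=1, Ekwueme=2, Zhou=3, Weber=4.
Bloc 1 (peak Ekwueme at position 2): ranking walks positions 2-3-1-4, expanding outward from the peak — single-peaked.
Bloc 2 (peak Zhou at position 3): ranking walks positions 3-2-4-1, expanding outward from the peak — single-peaked.
Bloc 3: ranking walks positions 4-1-3-2; Osei is ranked above Zhou even though Zhou lies between Osei and the peak Weber on the axis — preferences dip and rise again. Not single-peaked.
Bloc 4 (peak Weber at position 4): ranking walks positions 4-3-2-1, expanding outward from the peak — single-peaked.
Bloc 5 (peak Zhou at position 3): ranking walks positions 3-4-2-1, expanding outward from the peak — single-peaked.
Bloc 6 (peak Ekwueme at position 2): ranking walks positions 2-1-3-4, expanding outward from the peak — single-peaked.
Bloc 3 violates single-peakedness, so the profile is not single-peaked on this axis.

no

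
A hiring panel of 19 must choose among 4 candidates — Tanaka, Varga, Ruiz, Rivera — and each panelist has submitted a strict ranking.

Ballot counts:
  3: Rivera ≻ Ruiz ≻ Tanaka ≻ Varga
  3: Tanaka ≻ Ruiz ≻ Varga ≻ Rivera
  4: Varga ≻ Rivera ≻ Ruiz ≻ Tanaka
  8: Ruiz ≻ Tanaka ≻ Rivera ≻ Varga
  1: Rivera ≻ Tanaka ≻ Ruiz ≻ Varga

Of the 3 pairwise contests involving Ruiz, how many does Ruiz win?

3

Ruiz against each rival (19 committee members):
Ruiz–Tanaka: Ruiz 15–4.
Ruiz vs Varga: 3+3+8+1 = 15 for Ruiz, 4 for Varga — Ruiz by 15–4.
Ruiz vs Rivera: 3+8 = 11 for Ruiz, 8 for Rivera — Ruiz by 11–8.
Ruiz beats Tanaka, Varga, Rivera — 3 pairwise wins.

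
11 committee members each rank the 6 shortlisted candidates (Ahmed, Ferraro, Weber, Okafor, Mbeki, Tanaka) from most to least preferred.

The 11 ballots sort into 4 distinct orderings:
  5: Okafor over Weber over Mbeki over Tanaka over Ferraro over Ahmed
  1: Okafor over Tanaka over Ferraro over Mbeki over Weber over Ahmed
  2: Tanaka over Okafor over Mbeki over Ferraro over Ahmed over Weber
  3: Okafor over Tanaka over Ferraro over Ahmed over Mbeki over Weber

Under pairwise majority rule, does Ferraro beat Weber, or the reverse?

Ballots ranking Ferraro above Weber: 1 + 2 + 3 = 6.
Ballots ranking Weber above Ferraro: 11 − 6 = 5.
Ferraro wins the head-to-head 6–5.

Ferraro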